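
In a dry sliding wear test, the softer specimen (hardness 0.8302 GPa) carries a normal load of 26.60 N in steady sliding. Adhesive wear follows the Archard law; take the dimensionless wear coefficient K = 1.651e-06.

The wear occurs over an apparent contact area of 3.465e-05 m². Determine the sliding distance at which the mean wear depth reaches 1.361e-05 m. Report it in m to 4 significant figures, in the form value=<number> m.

value=8915 m

Shown intermediates are rounded. The computation maintains exact precision. Rounded once at the end, at four significant figures.
Convert: Hardness H = 0.8302 GPa = 8.302e+08 Pa.
Working in SI base units: W = 26.60 N, H = 8.302e+08 Pa, K = 1.651e-06.
Wearable volume V_lim = h_lim·A = 1.361e-05 · 3.465e-05 = 4.716e-10 m³.
Life L = V_lim·H/(K·W) = 4.716e-10 · 8.302e+08 / (1.651e-06 · 26.60) = 8915 m.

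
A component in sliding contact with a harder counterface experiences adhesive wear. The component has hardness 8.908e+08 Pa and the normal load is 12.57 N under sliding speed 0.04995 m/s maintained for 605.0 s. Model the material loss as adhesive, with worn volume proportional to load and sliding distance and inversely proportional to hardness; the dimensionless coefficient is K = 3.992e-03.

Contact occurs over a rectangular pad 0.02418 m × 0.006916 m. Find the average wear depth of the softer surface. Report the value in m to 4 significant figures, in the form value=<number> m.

Every step carries full float precision. The intermediates are shown rounded, and a lone final rounding: 4 significant digits.
Distance covered L = v·t = 0.04995 m/s × 605.0 s = 30.22 m.
Contact area A = 0.02418 m × 0.006916 m = 1.672e-04 m².
SI base units throughout: W = 12.57 N, H = 8.908e+08 Pa, K = 3.992e-03.
Worn volume V = K·W·L/H = 3.992e-03 · 12.57 · 30.22 / 8.908e+08 = 1.702e-09 m³.
Mean depth h = V/A = 1.702e-09 / 1.672e-04 = 1.018e-05 m.

value=1.018e-05 m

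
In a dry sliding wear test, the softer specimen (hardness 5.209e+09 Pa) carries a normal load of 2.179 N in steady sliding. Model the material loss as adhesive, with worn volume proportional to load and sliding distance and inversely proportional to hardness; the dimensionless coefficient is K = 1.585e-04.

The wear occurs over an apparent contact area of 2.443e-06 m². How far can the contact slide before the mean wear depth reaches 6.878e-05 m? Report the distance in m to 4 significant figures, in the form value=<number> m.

Printed values are rounded. The algebra holds full float precision. Rounded just once: 4 significant figures.
Working in SI base units: W = 2.179 N, H = 5.209e+09 Pa, K = 1.585e-04.
Allowed volume V_lim = h_lim·A = 6.878e-05 · 2.443e-06 = 1.680e-10 m³.
So the life L = V_lim·H/(K·W) = 1.680e-10 · 5.209e+09 / (1.585e-04 · 2.179) = 2534 m.

value=2534 m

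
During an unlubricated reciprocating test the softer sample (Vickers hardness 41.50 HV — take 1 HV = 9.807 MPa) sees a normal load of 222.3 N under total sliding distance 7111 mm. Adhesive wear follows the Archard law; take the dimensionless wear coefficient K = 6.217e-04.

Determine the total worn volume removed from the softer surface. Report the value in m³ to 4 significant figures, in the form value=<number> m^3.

value=2.415e-09 m^3

The intermediates are displayed rounded; the computation holds full precision — a single final rounding, at 4 significant digits.
Total distance L = 7111 mm = 7.111 m.
Hardness H = 41.50 HV × 9.807 MPa/HV = 407.0 MPa = 4.070e+08 Pa.
Restated in SI base units: W = 222.3 N, H = 4.070e+08 Pa, K = 6.217e-04.
Volume removed: V = K·W·L/H = 6.217e-04 · 222.3 · 7.111 / 4.070e+08 = 2.415e-09 m³.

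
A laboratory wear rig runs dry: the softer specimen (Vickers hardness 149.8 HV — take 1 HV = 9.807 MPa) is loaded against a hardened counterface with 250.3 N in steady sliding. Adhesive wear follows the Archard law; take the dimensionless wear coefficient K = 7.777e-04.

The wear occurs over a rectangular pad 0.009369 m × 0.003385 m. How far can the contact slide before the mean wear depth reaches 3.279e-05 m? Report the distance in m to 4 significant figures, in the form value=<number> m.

Intermediate values are displayed rounded. The computation holds full precision, and a single final rounding: four significant digits.
Hardness H = 149.8 HV × 9.807 MPa/HV = 1469 MPa = 1.469e+09 Pa.
Contact area A = 0.009369 m × 0.003385 m = 3.171e-05 m².
Expressed in SI base units: W = 250.3 N, H = 1.469e+09 Pa, K = 7.777e-04.
At the depth limit, V_lim = h_lim·A = 3.279e-05 · 3.171e-05 = 1.040e-09 m³.
Sliding life L = V_lim·H/(K·W) = 1.040e-09 · 1.469e+09 / (7.777e-04 · 250.3) = 7.848 m.

value=7.848 m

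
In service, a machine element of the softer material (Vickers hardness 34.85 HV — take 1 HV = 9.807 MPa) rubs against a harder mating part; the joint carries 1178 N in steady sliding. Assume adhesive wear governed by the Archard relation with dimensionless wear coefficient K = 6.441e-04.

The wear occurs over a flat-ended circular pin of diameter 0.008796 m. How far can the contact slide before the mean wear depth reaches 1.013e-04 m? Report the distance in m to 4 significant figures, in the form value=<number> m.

value=2.773 m

The computation holds full precision; shown intermediates are rounded, and rounded just once: 4 significant figures.
Hardness H = 34.85 HV × 9.807 MPa/HV = 341.8 MPa = 3.418e+08 Pa.
Contact area A = π·d²/4 = π·(0.008796 m)²/4 = 6.077e-05 m².
In SI base units: W = 1178 N, H = 3.418e+08 Pa, K = 6.441e-04.
Permissible volume V_lim = h_lim·A = 1.013e-04 · 6.077e-05 = 6.156e-09 m³.
So the life L = V_lim·H/(K·W) = 6.156e-09 · 3.418e+08 / (6.441e-04 · 1178) = 2.773 m.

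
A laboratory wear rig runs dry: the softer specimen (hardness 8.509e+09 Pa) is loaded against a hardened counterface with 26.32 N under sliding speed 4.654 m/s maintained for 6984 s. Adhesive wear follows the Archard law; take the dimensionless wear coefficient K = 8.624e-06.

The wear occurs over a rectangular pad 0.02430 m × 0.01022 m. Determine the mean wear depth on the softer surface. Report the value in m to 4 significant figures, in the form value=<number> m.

value=3.491e-06 m

Intermediates are displayed rounded; the algebra carries full float precision; one last rounding, at four significant figures.
Total distance L = v·t = 4.654 m/s × 6984 s = 3.250e+04 m.
Contact area A = 0.02430 m × 0.01022 m = 2.483e-04 m².
In SI base units: W = 26.32 N, H = 8.509e+09 Pa, K = 8.624e-06.
Worn volume V = K·W·L/H = 8.624e-06 · 26.32 · 3.250e+04 / 8.509e+09 = 8.671e-10 m³.
Mean wear depth h = V/A = 8.671e-10 / 2.483e-04 = 3.491e-06 m.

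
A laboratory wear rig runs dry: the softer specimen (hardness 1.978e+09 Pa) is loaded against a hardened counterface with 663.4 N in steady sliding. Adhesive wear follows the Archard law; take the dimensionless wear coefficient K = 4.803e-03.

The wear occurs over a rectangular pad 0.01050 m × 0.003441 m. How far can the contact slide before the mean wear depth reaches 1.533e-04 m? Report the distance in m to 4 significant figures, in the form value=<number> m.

Every step runs at full float precision. Intermediates are shown rounded — one final rounding, at four significant digits.
Contact area A = 0.01050 m × 0.003441 m = 3.613e-05 m².
SI base units throughout: W = 663.4 N, H = 1.978e+09 Pa, K = 4.803e-03.
Wearable volume V_lim = h_lim·A = 1.533e-04 · 3.613e-05 = 5.539e-09 m³.
Life L = V_lim·H/(K·W) = 5.539e-09 · 1.978e+09 / (4.803e-03 · 663.4) = 3.438 m.

value=3.438 m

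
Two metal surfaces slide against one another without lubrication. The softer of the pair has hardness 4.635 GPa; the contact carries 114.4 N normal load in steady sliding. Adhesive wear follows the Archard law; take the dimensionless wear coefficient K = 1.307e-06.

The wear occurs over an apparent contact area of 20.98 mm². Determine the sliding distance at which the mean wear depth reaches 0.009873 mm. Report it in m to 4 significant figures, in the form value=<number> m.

value=6421 m

Intermediates are shown rounded. Every step carries exact precision — one last rounding to four significant digits.
Convert: Hardness H = 4.635 GPa = 4.635e+09 Pa.
Convert: Contact area A = 20.98 mm² = 2.098e-05 m².
Convert: Depth limit h_lim = 0.009873 mm = 9.873e-06 m.
Restated in SI base units: W = 114.4 N, H = 4.635e+09 Pa, K = 1.307e-06.
Volume at the limit: V_lim = h_lim·A = 9.873e-06 · 2.098e-05 = 2.071e-10 m³.
Thus life L = V_lim·H/(K·W) = 2.071e-10 · 4.635e+09 / (1.307e-06 · 114.4) = 6421 m.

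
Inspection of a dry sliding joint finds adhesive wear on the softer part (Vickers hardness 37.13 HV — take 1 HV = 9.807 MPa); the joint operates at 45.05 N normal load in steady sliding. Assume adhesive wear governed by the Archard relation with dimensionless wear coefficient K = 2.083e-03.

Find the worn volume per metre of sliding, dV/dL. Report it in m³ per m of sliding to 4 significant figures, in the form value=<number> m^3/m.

Each operation runs at exact precision. The intermediates are shown rounded, and a lone final rounding, at 4 significant figures.
Hardness H = 37.13 HV × 9.807 MPa/HV = 364.1 MPa = 3.641e+08 Pa.
In SI base units, W = 45.05 N, H = 3.641e+08 Pa, K = 2.083e-03.
Rate of wear dV/dL = K·W/H (no L dependence): 2.083e-03 · 45.05 / 3.641e+08 = 2.577e-10 m³/m.

value=2.577e-10 m^3/m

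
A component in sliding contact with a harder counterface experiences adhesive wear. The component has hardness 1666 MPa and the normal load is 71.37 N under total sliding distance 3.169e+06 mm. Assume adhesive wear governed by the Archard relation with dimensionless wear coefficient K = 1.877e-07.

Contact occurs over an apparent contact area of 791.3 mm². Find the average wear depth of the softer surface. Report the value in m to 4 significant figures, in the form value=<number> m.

All arithmetic carries exact precision. Intermediates are shown rounded, and one last rounding to four significant digits.
Convert: Total distance L = 3.169e+06 mm = 3169 m.
Convert: Hardness H = 1666 MPa = 1.666e+09 Pa.
Convert: Contact area A = 791.3 mm² = 7.913e-04 m².
Restated in SI base units: W = 71.37 N, H = 1.666e+09 Pa, K = 1.877e-07.
Archard volume V = K·W·L/H = 1.877e-07 · 71.37 · 3169 / 1.666e+09 = 2.548e-11 m³.
Depth of wear h = V/A = 2.548e-11 / 7.913e-04 = 3.220e-08 m.

value=3.220e-08 m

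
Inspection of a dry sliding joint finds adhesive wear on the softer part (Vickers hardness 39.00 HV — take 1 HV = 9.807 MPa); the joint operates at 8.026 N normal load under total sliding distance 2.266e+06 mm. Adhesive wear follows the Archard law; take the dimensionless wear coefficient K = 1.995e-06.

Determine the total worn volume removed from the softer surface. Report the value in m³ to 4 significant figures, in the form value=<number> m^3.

Intermediate values are printed rounded — all arithmetic holds full float precision, and one last rounding: four significant digits.
Convert: Sliding distance L = 2.266e+06 mm = 2266 m.
Convert: Hardness H = 39.00 HV × 9.807 MPa/HV = 382.5 MPa = 3.825e+08 Pa.
Working in SI base units: W = 8.026 N, H = 3.825e+08 Pa, K = 1.995e-06.
Wear volume V = K·W·L/H = 1.995e-06 · 8.026 · 2266 / 3.825e+08 = 9.486e-11 m³.

value=9.486e-11 m^3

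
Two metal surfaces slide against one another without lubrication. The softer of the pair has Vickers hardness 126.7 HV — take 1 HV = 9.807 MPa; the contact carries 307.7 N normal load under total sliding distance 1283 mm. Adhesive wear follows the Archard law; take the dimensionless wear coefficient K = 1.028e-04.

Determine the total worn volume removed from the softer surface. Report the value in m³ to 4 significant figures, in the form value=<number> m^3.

The algebra holds full float precision — intermediate values appear rounded — one final rounding, at four significant digits.
Convert: Sliding distance L = 1283 mm = 1.283 m.
Convert: Hardness H = 126.7 HV × 9.807 MPa/HV = 1243 MPa = 1.243e+09 Pa.
As SI base values: W = 307.7 N, H = 1.243e+09 Pa, K = 1.028e-04.
Archard relation: V = K·W·L/H = 1.028e-04 · 307.7 · 1.283 / 1.243e+09 = 3.266e-11 m³.

value=3.266e-11 m^3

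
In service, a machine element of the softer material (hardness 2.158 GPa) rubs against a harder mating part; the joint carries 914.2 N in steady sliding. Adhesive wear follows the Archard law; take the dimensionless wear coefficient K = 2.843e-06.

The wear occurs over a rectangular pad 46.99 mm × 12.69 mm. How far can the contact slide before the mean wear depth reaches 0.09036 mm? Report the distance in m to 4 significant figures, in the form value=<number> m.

All arithmetic runs at full precision, and printed values are rounded; a single final rounding: 4 significant digits.
Convert: Hardness H = 2.158 GPa = 2.158e+09 Pa.
Convert: Pad sides 46.99 mm × 12.69 mm = 0.04699 m × 0.01269 m. Contact area A = 0.04699 m × 0.01269 m = 5.963e-04 m².
Convert: Depth limit h_lim = 0.09036 mm = 9.036e-05 m.
SI base units throughout: W = 914.2 N, H = 2.158e+09 Pa, K = 2.843e-06.
Wearable volume V_lim = h_lim·A = 9.036e-05 · 5.963e-04 = 5.388e-08 m³.
Inverting, life L = V_lim·H/(K·W) = 5.388e-08 · 2.158e+09 / (2.843e-06 · 914.2) = 4.474e+04 m.

value=4.474e+04 m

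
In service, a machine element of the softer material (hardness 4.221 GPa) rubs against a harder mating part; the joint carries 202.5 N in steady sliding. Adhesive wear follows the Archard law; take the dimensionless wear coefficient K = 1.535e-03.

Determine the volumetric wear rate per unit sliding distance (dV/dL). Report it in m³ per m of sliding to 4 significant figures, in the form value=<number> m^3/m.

All working math runs at full precision, and intermediates are displayed rounded. Rounded just once, at four significant digits.
Convert: Hardness H = 4.221 GPa = 4.221e+09 Pa.
In SI base units: W = 202.5 N, H = 4.221e+09 Pa, K = 1.535e-03.
Volumetric rate dV/dL = K·W/H: 1.535e-03 · 202.5 / 4.221e+09 = 7.364e-11 m³/m.

value=7.364e-11 m^3/m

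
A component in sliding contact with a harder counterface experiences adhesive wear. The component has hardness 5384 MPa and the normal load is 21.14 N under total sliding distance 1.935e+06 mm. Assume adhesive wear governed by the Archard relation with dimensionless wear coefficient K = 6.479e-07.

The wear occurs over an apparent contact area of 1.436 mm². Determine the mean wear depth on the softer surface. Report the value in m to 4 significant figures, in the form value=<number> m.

value=3.428e-06 m

All working math holds full float precision — intermediate values are shown rounded, and one final rounding to 4 significant digits.
Sliding distance L = 1.935e+06 mm = 1935 m.
Hardness H = 5384 MPa = 5.384e+09 Pa.
Contact area A = 1.436 mm² = 1.436e-06 m².
Collected in SI base units: W = 21.14 N, H = 5.384e+09 Pa, K = 6.479e-07.
Archard relation: V = K·W·L/H = 6.479e-07 · 21.14 · 1935 / 5.384e+09 = 4.923e-12 m³.
Depth h = V/A = 4.923e-12 / 1.436e-06 = 3.428e-06 m.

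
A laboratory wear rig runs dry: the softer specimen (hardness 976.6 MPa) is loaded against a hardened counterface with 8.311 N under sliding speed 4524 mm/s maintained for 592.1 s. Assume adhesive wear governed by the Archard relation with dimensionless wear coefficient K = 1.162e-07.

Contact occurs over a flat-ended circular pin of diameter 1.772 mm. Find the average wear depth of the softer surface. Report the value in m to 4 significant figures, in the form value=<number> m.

value=1.074e-06 m

Intermediate values appear rounded; the algebra carries full float precision. Rounded just once to four significant figures.
Convert: Sliding speed v = 4524 mm/s = 4.524 m/s. Sliding distance L = v·t = 4.524 m/s × 592.1 s = 2679 m.
Convert: Hardness H = 976.6 MPa = 9.766e+08 Pa.
Convert: Pin diameter d = 1.772 mm = 0.001772 m. Contact area A = π·d²/4 = π·(0.001772 m)²/4 = 2.466e-06 m².
SI base units throughout: W = 8.311 N, H = 9.766e+08 Pa, K = 1.162e-07.
The Archard volume V = K·W·L/H = 1.162e-07 · 8.311 · 2679 / 9.766e+08 = 2.649e-12 m³.
Depth of wear h = V/A = 2.649e-12 / 2.466e-06 = 1.074e-06 m.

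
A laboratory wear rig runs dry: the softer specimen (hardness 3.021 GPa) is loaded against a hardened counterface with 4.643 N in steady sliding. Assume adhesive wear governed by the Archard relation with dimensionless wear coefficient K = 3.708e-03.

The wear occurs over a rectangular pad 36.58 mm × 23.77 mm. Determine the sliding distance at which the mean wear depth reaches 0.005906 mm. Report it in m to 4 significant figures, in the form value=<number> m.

value=901.1 m

The computation holds exact precision. Intermediate values are shown rounded. Rounded just once: four significant figures.
Hardness H = 3.021 GPa = 3.021e+09 Pa.
Pad sides 36.58 mm × 23.77 mm = 0.03658 m × 0.02377 m. Contact area A = 0.03658 m × 0.02377 m = 8.695e-04 m².
Depth limit h_lim = 0.005906 mm = 5.906e-06 m.
Restated in SI base units: W = 4.643 N, H = 3.021e+09 Pa, K = 3.708e-03.
Volume at the limit: V_lim = h_lim·A = 5.906e-06 · 8.695e-04 = 5.135e-09 m³.
Life L = V_lim·H/(K·W) = 5.135e-09 · 3.021e+09 / (3.708e-03 · 4.643) = 901.1 m.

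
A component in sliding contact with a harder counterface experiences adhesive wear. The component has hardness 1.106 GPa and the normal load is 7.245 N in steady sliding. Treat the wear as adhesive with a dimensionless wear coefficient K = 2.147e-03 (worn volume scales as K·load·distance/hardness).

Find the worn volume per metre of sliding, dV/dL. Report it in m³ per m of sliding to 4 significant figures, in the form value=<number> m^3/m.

All working math runs at exact precision; intermediate values are shown rounded, and rounded once at the end, at four significant digits.
Convert: Hardness H = 1.106 GPa = 1.106e+09 Pa.
As SI base values: W = 7.245 N, H = 1.106e+09 Pa, K = 2.147e-03.
Rate of wear dV/dL = K·W/H, per unit distance: 2.147e-03 · 7.245 / 1.106e+09 = 1.406e-11 m³/m.

value=1.406e-11 m^3/m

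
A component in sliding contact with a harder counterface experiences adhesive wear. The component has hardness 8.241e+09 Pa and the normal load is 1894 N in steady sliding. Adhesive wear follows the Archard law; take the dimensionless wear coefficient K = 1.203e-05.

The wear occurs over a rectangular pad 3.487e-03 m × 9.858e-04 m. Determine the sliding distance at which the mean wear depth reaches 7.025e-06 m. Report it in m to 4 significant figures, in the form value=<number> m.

value=8.734 m

All arithmetic keeps full precision — intermediates are displayed rounded — a single final rounding to four significant figures.
Contact area A = 3.487e-03 m × 9.858e-04 m = 3.437e-06 m².
Collected in SI base units: W = 1894 N, H = 8.241e+09 Pa, K = 1.203e-05.
Limit volume V_lim = h_lim·A = 7.025e-06 · 3.437e-06 = 2.415e-11 m³.
Thus life L = V_lim·H/(K·W) = 2.415e-11 · 8.241e+09 / (1.203e-05 · 1894) = 8.734 m.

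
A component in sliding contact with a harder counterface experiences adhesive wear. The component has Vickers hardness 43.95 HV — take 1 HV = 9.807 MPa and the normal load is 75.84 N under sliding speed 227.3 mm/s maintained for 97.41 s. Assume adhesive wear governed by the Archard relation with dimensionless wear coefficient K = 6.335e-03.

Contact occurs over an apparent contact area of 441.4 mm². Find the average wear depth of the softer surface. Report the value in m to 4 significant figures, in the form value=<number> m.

value=5.591e-05 m

Every step keeps full float precision. Intermediate values are displayed rounded — a single final rounding: four significant digits.
Convert: Sliding speed v = 227.3 mm/s = 0.2273 m/s. The distance L = v·t = 0.2273 m/s × 97.41 s = 22.14 m.
Convert: Hardness H = 43.95 HV × 9.807 MPa/HV = 431.0 MPa = 4.310e+08 Pa.
Convert: Contact area A = 441.4 mm² = 4.414e-04 m².
Restated in SI base units: W = 75.84 N, H = 4.310e+08 Pa, K = 6.335e-03.
Volume removed: V = K·W·L/H = 6.335e-03 · 75.84 · 22.14 / 4.310e+08 = 2.468e-08 m³.
Mean wear depth h = V/A = 2.468e-08 / 4.414e-04 = 5.591e-05 m.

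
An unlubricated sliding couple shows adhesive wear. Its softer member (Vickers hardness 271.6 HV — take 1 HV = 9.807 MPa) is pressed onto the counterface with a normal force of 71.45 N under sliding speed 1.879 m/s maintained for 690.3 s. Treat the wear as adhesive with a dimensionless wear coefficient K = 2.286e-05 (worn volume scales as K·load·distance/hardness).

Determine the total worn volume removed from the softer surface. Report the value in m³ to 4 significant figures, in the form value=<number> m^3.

value=7.954e-10 m^3

Intermediate values are displayed rounded — the computation carries full float precision; a single final rounding: 4 significant digits.
Convert: Distance L = v·t = 1.879 m/s × 690.3 s = 1297 m.
Convert: Hardness H = 271.6 HV × 9.807 MPa/HV = 2664 MPa = 2.664e+09 Pa.
Working in SI base units: W = 71.45 N, H = 2.664e+09 Pa, K = 2.286e-05.
Worn volume V = K·W·L/H = 2.286e-05 · 71.45 · 1297 / 2.664e+09 = 7.954e-10 m³.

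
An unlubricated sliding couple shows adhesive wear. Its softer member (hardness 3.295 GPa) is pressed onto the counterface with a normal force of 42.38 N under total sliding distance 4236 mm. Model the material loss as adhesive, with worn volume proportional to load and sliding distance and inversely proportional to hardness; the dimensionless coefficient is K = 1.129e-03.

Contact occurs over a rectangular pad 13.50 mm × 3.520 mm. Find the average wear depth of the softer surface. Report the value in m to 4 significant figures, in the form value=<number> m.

value=1.294e-06 m

All working math maintains full precision, and intermediate values are shown rounded, and rounded once at the end, at 4 significant digits.
Convert: Distance covered L = 4236 mm = 4.236 m.
Convert: Hardness H = 3.295 GPa = 3.295e+09 Pa.
Convert: Pad sides 13.50 mm × 3.520 mm = 0.01350 m × 0.003520 m. Contact area A = 0.01350 m × 0.003520 m = 4.752e-05 m².
Working in SI base units: W = 42.38 N, H = 3.295e+09 Pa, K = 1.129e-03.
Archard relation: V = K·W·L/H = 1.129e-03 · 42.38 · 4.236 / 3.295e+09 = 6.151e-11 m³.
Mean depth h = V/A = 6.151e-11 / 4.752e-05 = 1.294e-06 m.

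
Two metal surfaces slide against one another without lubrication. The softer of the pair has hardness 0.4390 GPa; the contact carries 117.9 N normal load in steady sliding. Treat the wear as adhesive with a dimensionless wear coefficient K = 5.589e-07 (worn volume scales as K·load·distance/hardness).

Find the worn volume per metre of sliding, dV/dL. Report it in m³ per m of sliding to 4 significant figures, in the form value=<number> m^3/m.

Intermediate values are displayed rounded — the computation keeps full precision. Rounded just once to 4 significant digits.
Convert: Hardness H = 0.4390 GPa = 4.390e+08 Pa.
In SI base units: W = 117.9 N, H = 4.390e+08 Pa, K = 5.589e-07.
The wear rate dV/dL = K·W/H, so: 5.589e-07 · 117.9 / 4.390e+08 = 1.501e-13 m³/m.

value=1.501e-13 m^3/m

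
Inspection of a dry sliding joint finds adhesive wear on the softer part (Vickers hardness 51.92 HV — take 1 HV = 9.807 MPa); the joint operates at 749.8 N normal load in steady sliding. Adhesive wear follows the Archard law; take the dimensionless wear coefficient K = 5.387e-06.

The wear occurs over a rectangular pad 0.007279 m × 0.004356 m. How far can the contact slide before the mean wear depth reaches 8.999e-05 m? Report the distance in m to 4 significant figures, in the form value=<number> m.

value=359.7 m

The intermediates are shown rounded, and all working math carries full precision. Rounded just once: 4 significant digits.
Hardness H = 51.92 HV × 9.807 MPa/HV = 509.2 MPa = 5.092e+08 Pa.
Contact area A = 0.007279 m × 0.004356 m = 3.171e-05 m².
Restated in SI base units: W = 749.8 N, H = 5.092e+08 Pa, K = 5.387e-06.
Limit volume V_lim = h_lim·A = 8.999e-05 · 3.171e-05 = 2.853e-09 m³.
Sliding life L = V_lim·H/(K·W) = 2.853e-09 · 5.092e+08 / (5.387e-06 · 749.8) = 359.7 m.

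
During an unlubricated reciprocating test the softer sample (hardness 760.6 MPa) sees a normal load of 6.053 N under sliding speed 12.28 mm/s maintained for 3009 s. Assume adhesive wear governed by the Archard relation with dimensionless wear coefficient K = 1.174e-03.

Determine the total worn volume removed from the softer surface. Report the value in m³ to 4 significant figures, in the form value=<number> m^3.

The algebra maintains full precision; the intermediates are printed rounded, and rounded once at the end to four significant figures.
Convert: Sliding speed v = 12.28 mm/s = 0.01228 m/s. Sliding distance L = v·t = 0.01228 m/s × 3009 s = 36.95 m.
Convert: Hardness H = 760.6 MPa = 7.606e+08 Pa.
Expressed in SI base units: W = 6.053 N, H = 7.606e+08 Pa, K = 1.174e-03.
Wear volume V = K·W·L/H = 1.174e-03 · 6.053 · 36.95 / 7.606e+08 = 3.452e-10 m³.

value=3.452e-10 m^3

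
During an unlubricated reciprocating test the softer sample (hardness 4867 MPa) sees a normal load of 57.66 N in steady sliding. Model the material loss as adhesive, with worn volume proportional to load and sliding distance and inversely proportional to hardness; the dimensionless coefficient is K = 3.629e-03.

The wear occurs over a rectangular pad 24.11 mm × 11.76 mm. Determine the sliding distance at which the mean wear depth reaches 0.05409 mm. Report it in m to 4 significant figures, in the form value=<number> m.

value=356.7 m

Intermediates appear rounded; all arithmetic runs at exact precision; one final rounding: four significant digits.
Hardness H = 4867 MPa = 4.867e+09 Pa.
Pad sides 24.11 mm × 11.76 mm = 0.02411 m × 0.01176 m. Contact area A = 0.02411 m × 0.01176 m = 2.835e-04 m².
Depth limit h_lim = 0.05409 mm = 5.409e-05 m.
Restated in SI base units: W = 57.66 N, H = 4.867e+09 Pa, K = 3.629e-03.
Volume at the limit: V_lim = h_lim·A = 5.409e-05 · 2.835e-04 = 1.534e-08 m³.
Inverting, life L = V_lim·H/(K·W) = 1.534e-08 · 4.867e+09 / (3.629e-03 · 57.66) = 356.7 m.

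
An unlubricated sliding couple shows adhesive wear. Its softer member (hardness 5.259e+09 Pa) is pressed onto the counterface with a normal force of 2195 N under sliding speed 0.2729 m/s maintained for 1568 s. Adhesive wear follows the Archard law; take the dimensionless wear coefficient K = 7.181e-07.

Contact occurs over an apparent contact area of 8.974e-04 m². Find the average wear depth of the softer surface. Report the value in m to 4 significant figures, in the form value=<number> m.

value=1.429e-07 m

All arithmetic holds full float precision. The intermediates appear rounded — one final rounding, at four significant digits.
Total distance L = v·t = 0.2729 m/s × 1568 s = 427.9 m.
In SI base units, W = 2195 N, H = 5.259e+09 Pa, K = 7.181e-07.
Apply Archard: V = K·W·L/H = 7.181e-07 · 2195 · 427.9 / 5.259e+09 = 1.283e-10 m³.
Depth of wear h = V/A = 1.283e-10 / 8.974e-04 = 1.429e-07 m.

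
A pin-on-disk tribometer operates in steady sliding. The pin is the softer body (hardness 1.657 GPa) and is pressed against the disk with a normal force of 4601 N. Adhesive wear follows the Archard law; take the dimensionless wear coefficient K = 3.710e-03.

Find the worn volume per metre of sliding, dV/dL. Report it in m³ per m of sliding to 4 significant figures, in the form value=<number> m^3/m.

The algebra keeps full precision — the intermediates are displayed rounded. Rounded just once to 4 significant figures.
Convert: Hardness H = 1.657 GPa = 1.657e+09 Pa.
Collected in SI base units: W = 4601 N, H = 1.657e+09 Pa, K = 3.710e-03.
The wear rate dV/dL = K·W/H: 3.710e-03 · 4601 / 1.657e+09 = 1.030e-08 m³/m.

value=1.030e-08 m^3/m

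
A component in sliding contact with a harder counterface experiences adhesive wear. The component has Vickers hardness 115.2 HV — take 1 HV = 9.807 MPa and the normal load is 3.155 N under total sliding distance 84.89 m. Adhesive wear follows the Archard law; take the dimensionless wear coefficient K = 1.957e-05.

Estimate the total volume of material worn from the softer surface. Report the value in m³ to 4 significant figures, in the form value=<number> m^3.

value=4.639e-12 m^3

Intermediates appear rounded; every step runs at full float precision — one final rounding, at 4 significant digits.
Hardness H = 115.2 HV × 9.807 MPa/HV = 1130 MPa = 1.130e+09 Pa.
Working in SI base units: W = 3.155 N, H = 1.130e+09 Pa, K = 1.957e-05.
Volume removed: V = K·W·L/H = 1.957e-05 · 3.155 · 84.89 / 1.130e+09 = 4.639e-12 m³.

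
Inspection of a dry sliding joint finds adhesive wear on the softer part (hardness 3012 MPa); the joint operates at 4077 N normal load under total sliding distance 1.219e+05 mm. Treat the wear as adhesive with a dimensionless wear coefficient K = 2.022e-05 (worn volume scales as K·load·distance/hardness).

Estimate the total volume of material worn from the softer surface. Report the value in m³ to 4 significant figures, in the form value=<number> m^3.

The algebra runs at exact precision. The intermediates are displayed rounded; one last rounding, at 4 significant digits.
Distance L = 1.219e+05 mm = 121.9 m.
Hardness H = 3012 MPa = 3.012e+09 Pa.
As SI base values: W = 4077 N, H = 3.012e+09 Pa, K = 2.022e-05.
Archard volume V = K·W·L/H = 2.022e-05 · 4077 · 121.9 / 3.012e+09 = 3.336e-09 m³.

value=3.336e-09 m^3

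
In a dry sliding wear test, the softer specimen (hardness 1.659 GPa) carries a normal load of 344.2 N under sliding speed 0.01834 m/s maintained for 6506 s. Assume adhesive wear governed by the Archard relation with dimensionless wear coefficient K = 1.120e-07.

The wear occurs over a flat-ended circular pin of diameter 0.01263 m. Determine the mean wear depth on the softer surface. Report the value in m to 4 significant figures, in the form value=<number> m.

Each operation keeps exact precision; the intermediates are displayed rounded — rounded once at the end to 4 significant figures.
Path length L = v·t = 0.01834 m/s × 6506 s = 119.3 m.
Hardness H = 1.659 GPa = 1.659e+09 Pa.
Contact area A = π·d²/4 = π·(0.01263 m)²/4 = 1.253e-04 m².
Restated in SI base units: W = 344.2 N, H = 1.659e+09 Pa, K = 1.120e-07.
The Archard volume V = K·W·L/H = 1.120e-07 · 344.2 · 119.3 / 1.659e+09 = 2.773e-12 m³.
Mean depth h = V/A = 2.773e-12 / 1.253e-04 = 2.213e-08 m.

value=2.213e-08 m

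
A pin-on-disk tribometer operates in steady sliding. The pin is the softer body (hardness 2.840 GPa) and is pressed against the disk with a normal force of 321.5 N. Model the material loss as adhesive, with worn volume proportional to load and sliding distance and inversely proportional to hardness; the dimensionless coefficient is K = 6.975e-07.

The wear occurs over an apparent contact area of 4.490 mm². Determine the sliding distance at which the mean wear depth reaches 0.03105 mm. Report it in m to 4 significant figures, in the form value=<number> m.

Every step carries full float precision. The intermediates are printed rounded. Rounded once at the end to 4 significant figures.
Convert: Hardness H = 2.840 GPa = 2.840e+09 Pa.
Convert: Contact area A = 4.490 mm² = 4.490e-06 m².
Convert: Depth limit h_lim = 0.03105 mm = 3.105e-05 m.
As SI base values: W = 321.5 N, H = 2.840e+09 Pa, K = 6.975e-07.
Limit volume V_lim = h_lim·A = 3.105e-05 · 4.490e-06 = 1.394e-10 m³.
Sliding life L = V_lim·H/(K·W) = 1.394e-10 · 2.840e+09 / (6.975e-07 · 321.5) = 1766 m.

value=1766 m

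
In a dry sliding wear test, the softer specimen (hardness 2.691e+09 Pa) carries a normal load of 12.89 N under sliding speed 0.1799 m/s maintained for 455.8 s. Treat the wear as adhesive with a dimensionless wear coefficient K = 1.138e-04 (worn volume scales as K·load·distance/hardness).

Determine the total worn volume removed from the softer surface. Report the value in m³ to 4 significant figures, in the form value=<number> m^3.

value=4.470e-11 m^3

Each operation holds full precision, and intermediate values appear rounded — one final rounding, at 4 significant digits.
Path length L = v·t = 0.1799 m/s × 455.8 s = 82.00 m.
As SI base values: W = 12.89 N, H = 2.691e+09 Pa, K = 1.138e-04.
Archard relation: V = K·W·L/H = 1.138e-04 · 12.89 · 82.00 / 2.691e+09 = 4.470e-11 m³.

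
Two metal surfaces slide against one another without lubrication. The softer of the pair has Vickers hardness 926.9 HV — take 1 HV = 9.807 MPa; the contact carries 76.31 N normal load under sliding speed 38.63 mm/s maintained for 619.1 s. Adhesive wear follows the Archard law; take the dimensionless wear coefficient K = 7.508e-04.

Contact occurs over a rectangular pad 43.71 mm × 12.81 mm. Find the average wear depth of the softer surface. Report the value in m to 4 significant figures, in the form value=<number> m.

value=2.692e-07 m

All working math holds exact precision. Intermediates are shown rounded; one last rounding to 4 significant figures.
Sliding speed v = 38.63 mm/s = 0.03863 m/s. Sliding distance L = v·t = 0.03863 m/s × 619.1 s = 23.92 m.
Hardness H = 926.9 HV × 9.807 MPa/HV = 9090 MPa = 9.090e+09 Pa.
Pad sides 43.71 mm × 12.81 mm = 0.04371 m × 0.01281 m. Contact area A = 0.04371 m × 0.01281 m = 5.599e-04 m².
Restated in SI base units: W = 76.31 N, H = 9.090e+09 Pa, K = 7.508e-04.
Volume removed: V = K·W·L/H = 7.508e-04 · 76.31 · 23.92 / 9.090e+09 = 1.507e-10 m³.
Depth h = V/A = 1.507e-10 / 5.599e-04 = 2.692e-07 m.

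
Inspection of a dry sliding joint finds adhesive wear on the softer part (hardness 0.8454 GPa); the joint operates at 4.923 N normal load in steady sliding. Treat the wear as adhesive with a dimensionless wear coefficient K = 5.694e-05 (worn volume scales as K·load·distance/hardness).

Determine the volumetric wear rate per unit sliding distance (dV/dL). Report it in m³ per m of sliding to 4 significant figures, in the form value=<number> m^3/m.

value=3.316e-13 m^3/m

Every step carries full float precision. Intermediates are displayed rounded, and one final rounding, at 4 significant digits.
Hardness H = 0.8454 GPa = 8.454e+08 Pa.
Restated in SI base units: W = 4.923 N, H = 8.454e+08 Pa, K = 5.694e-05.
Volumetric rate dV/dL = K·W/H (no L dependence): 5.694e-05 · 4.923 / 8.454e+08 = 3.316e-13 m³/m.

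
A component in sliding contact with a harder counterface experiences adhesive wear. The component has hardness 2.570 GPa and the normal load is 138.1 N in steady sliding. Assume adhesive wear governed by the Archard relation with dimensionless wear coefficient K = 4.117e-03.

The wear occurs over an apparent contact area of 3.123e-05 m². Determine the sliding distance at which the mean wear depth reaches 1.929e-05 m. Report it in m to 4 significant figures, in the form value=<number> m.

Intermediate values appear rounded; all arithmetic runs at full precision, and one last rounding, at 4 significant figures.
Hardness H = 2.570 GPa = 2.570e+09 Pa.
SI base units throughout: W = 138.1 N, H = 2.570e+09 Pa, K = 4.117e-03.
Limit volume V_lim = h_lim·A = 1.929e-05 · 3.123e-05 = 6.024e-10 m³.
So the life L = V_lim·H/(K·W) = 6.024e-10 · 2.570e+09 / (4.117e-03 · 138.1) = 2.723 m.

value=2.723 m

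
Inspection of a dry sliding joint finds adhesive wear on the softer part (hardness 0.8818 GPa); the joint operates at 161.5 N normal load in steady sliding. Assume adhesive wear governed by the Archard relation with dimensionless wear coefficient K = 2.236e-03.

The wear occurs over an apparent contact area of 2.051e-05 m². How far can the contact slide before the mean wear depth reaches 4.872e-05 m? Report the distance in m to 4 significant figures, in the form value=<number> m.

The computation maintains full float precision — intermediates appear rounded; a lone final rounding, at 4 significant figures.
Convert: Hardness H = 0.8818 GPa = 8.818e+08 Pa.
Working in SI base units: W = 161.5 N, H = 8.818e+08 Pa, K = 2.236e-03.
At the depth limit, V_lim = h_lim·A = 4.872e-05 · 2.051e-05 = 9.992e-10 m³.
Inverting, life L = V_lim·H/(K·W) = 9.992e-10 · 8.818e+08 / (2.236e-03 · 161.5) = 2.440 m.

value=2.440 m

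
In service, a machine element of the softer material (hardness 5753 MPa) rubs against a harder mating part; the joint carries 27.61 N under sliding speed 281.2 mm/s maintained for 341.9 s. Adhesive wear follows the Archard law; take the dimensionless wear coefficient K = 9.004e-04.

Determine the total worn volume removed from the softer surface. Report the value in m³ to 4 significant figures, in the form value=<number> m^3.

The computation runs at full precision. Intermediate values appear rounded — a lone final rounding: four significant digits.
Sliding speed v = 281.2 mm/s = 0.2812 m/s. Total distance L = v·t = 0.2812 m/s × 341.9 s = 96.14 m.
Hardness H = 5753 MPa = 5.753e+09 Pa.
SI base units throughout: W = 27.61 N, H = 5.753e+09 Pa, K = 9.004e-04.
Archard volume V = K·W·L/H = 9.004e-04 · 27.61 · 96.14 / 5.753e+09 = 4.155e-10 m³.

value=4.155e-10 m^3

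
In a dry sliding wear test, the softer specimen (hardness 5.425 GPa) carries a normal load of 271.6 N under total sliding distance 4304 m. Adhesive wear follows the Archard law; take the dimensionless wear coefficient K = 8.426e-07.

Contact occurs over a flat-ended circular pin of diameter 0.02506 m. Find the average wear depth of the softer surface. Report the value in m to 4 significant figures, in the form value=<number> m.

The computation carries full precision. Intermediates appear rounded, and a lone final rounding: 4 significant figures.
Hardness H = 5.425 GPa = 5.425e+09 Pa.
Contact area A = π·d²/4 = π·(0.02506 m)²/4 = 4.932e-04 m².
Working in SI base units: W = 271.6 N, H = 5.425e+09 Pa, K = 8.426e-07.
Apply Archard: V = K·W·L/H = 8.426e-07 · 271.6 · 4304 / 5.425e+09 = 1.816e-10 m³.
Wear depth h = V/A = 1.816e-10 / 4.932e-04 = 3.681e-07 m.

value=3.681e-07 m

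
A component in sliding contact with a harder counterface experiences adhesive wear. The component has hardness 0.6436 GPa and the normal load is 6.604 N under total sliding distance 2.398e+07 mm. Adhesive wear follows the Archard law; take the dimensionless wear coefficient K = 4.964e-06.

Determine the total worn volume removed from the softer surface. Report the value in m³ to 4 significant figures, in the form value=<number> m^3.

value=1.221e-09 m^3

Every step maintains exact precision; intermediate values are shown rounded — one last rounding to 4 significant digits.
Convert: Sliding distance L = 2.398e+07 mm = 2.398e+04 m.
Convert: Hardness H = 0.6436 GPa = 6.436e+08 Pa.
In SI base units: W = 6.604 N, H = 6.436e+08 Pa, K = 4.964e-06.
The Archard volume V = K·W·L/H = 4.964e-06 · 6.604 · 2.398e+04 / 6.436e+08 = 1.221e-09 m³.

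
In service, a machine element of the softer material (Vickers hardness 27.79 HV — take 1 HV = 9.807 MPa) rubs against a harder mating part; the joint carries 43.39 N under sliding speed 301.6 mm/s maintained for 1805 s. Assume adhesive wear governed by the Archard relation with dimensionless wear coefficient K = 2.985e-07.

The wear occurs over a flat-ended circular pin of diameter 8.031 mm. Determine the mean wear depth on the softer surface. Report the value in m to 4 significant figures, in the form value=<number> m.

Intermediates are printed rounded; all working math keeps full precision — rounded just once: 4 significant figures.
Sliding speed v = 301.6 mm/s = 0.3016 m/s. Total distance L = v·t = 0.3016 m/s × 1805 s = 544.4 m.
Hardness H = 27.79 HV × 9.807 MPa/HV = 272.5 MPa = 2.725e+08 Pa.
Pin diameter d = 8.031 mm = 0.008031 m. Contact area A = π·d²/4 = π·(0.008031 m)²/4 = 5.066e-05 m².
Collected in SI base units: W = 43.39 N, H = 2.725e+08 Pa, K = 2.985e-07.
Volume removed: V = K·W·L/H = 2.985e-07 · 43.39 · 544.4 / 2.725e+08 = 2.587e-11 m³.
Mean depth h = V/A = 2.587e-11 / 5.066e-05 = 5.107e-07 m.

value=5.107e-07 m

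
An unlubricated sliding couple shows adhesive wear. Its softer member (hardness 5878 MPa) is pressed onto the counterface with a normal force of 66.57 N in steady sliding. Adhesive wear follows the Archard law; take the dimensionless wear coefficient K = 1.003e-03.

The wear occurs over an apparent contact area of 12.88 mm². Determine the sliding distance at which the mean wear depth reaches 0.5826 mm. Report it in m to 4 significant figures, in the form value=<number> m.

Each operation holds full precision; the intermediates are printed rounded; a single final rounding to four significant digits.
Hardness H = 5878 MPa = 5.878e+09 Pa.
Contact area A = 12.88 mm² = 1.288e-05 m².
Depth limit h_lim = 0.5826 mm = 5.826e-04 m.
Restated in SI base units: W = 66.57 N, H = 5.878e+09 Pa, K = 1.003e-03.
Allowed volume V_lim = h_lim·A = 5.826e-04 · 1.288e-05 = 7.504e-09 m³.
Thus life L = V_lim·H/(K·W) = 7.504e-09 · 5.878e+09 / (1.003e-03 · 66.57) = 660.6 m.

value=660.6 m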